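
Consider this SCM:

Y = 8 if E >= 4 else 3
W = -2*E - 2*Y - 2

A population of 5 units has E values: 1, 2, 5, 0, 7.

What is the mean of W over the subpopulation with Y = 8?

-30

Conditioning on Y=8 selects the 2 unit(s) with E ∈ {5, 7}. Their W values: -28, -32. Mean = -30.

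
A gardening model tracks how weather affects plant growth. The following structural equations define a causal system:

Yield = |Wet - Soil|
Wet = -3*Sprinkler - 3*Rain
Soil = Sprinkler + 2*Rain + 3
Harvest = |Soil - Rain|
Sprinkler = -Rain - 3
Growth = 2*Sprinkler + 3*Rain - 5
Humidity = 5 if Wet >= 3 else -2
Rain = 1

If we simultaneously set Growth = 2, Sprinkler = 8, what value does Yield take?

40

Setting Growth = 2, Sprinkler = 8 by intervention discards those variables' equations.
Soil = Sprinkler + 2*Rain + 3  [with Sprinkler=8, Rain=1]  = 13
Wet = -3*Sprinkler - 3*Rain  [with Sprinkler=8, Rain=1]  = -27
Yield = |Wet - Soil|  [with Wet=-27, Soil=13]  = 40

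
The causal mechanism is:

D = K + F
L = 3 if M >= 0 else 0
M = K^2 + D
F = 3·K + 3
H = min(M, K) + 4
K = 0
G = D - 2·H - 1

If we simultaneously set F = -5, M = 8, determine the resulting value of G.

Setting F = -5, M = 8 by intervention discards those variables' equations.
D = K + F  [with K=0, F=-5]  = -5
H = min(M, K) + 4  [with M=8, K=0]  = 4
G = D - 2·H - 1  [with D=-5, H=4]  = -14

-14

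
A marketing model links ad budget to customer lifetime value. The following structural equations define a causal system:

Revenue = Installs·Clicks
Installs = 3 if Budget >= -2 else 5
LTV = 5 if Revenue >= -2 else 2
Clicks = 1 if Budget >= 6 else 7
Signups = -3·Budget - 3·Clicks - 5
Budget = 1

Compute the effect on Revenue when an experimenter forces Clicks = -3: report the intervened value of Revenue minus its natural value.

-30

do(Clicks=-3) replaces the equation Clicks = 1 if Budget >= 6 else 7 with the constant Clicks = -3.
Installs = 3 if Budget >= -2 else 5  [with Budget=1]  = 3
Revenue = Installs·Clicks  [with Installs=3, Clicks=-3]  = -9
Without intervention: Clicks = 1 if Budget >= 6 else 7  [with Budget=1]  = 7; Installs = 3 if Budget >= -2 else 5  [with Budget=1]  = 3; Revenue = Installs·Clicks  [with Installs=3, Clicks=7]  = 21.
Change = -9 − 21 = -30.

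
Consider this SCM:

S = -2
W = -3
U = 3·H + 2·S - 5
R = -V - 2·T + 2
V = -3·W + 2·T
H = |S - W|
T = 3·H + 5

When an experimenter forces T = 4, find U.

The intervention breaks the incoming arrows to T: T = 3·H + 5 no longer applies, and T = 4.
Since U is not a descendant of the intervened variable, it is unaffected.
H = |S - W|  [with S=-2, W=-3]  = 1
U = 3·H + 2·S - 5  [with H=1, S=-2]  = -6

-6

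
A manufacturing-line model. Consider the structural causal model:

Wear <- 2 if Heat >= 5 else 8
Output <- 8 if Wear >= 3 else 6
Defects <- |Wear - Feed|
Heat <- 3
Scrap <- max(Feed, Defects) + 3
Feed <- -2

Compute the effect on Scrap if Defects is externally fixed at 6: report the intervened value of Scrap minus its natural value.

-4

Intervening sets Defects = 6 and removes its equation (Defects <- |Wear - Feed|).
Scrap = max(Feed, Defects) + 3  [with Feed=-2, Defects=6]  = 9
Without intervention: Wear = 2 if Heat >= 5 else 8  [with Heat=3]  = 8; Defects = |Wear - Feed|  [with Wear=8, Feed=-2]  = 10; Scrap = max(Feed, Defects) + 3  [with Feed=-2, Defects=10]  = 13.
Change = 9 − 13 = -4.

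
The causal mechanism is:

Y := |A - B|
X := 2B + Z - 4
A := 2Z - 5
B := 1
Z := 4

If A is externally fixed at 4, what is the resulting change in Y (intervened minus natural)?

1

Intervening sets A = 4 and removes its equation (A := 2Z - 5).
Y = |A - B|  [with A=4, B=1]  = 3
Without intervention: A = 2Z - 5  [with Z=4]  = 3; Y = |A - B|  [with A=3, B=1]  = 2.
Change = 3 − 2 = 1.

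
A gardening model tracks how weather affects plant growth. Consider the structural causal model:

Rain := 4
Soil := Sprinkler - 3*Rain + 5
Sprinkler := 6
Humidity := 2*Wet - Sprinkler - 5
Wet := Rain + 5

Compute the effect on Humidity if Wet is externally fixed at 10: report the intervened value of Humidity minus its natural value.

Intervening sets Wet = 10 and removes its equation (Wet := Rain + 5).
Humidity = 2*Wet - Sprinkler - 5  [with Wet=10, Sprinkler=6]  = 9
Without intervention: Wet = Rain + 5  [with Rain=4]  = 9; Humidity = 2*Wet - Sprinkler - 5  [with Wet=9, Sprinkler=6]  = 7.
Change = 9 − 7 = 2.

2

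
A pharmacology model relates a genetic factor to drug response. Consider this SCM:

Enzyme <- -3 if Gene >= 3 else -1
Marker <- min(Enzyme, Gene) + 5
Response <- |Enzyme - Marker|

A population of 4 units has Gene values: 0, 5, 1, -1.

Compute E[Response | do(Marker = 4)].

Every unit gets Marker=4 under the intervention. Response values become 5, 7, 5, 5; E[Response|do(Marker=4)] = 5.5.

5.5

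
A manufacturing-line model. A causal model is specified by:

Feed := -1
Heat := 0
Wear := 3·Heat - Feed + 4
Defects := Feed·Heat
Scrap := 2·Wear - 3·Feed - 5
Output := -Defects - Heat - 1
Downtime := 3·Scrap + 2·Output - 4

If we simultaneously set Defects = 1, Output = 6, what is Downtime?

32

Setting Defects = 1, Output = 6 by intervention discards those variables' equations.
Wear = 3·Heat - Feed + 4  [with Heat=0, Feed=-1]  = 5
Scrap = 2·Wear - 3·Feed - 5  [with Wear=5, Feed=-1]  = 8
Downtime = 3·Scrap + 2·Output - 4  [with Scrap=8, Output=6]  = 32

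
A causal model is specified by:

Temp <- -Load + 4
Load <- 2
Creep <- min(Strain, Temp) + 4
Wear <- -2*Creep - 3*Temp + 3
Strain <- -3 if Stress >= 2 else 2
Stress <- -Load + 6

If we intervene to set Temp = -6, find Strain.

Under do(Temp=-6), the mechanism Temp <- -Load + 4 is discarded; Temp is fixed at -6.
Since Strain is not a descendant of the intervened variable, it is unaffected.
Stress = -Load + 6  [with Load=2]  = 4
Strain = -3 if Stress >= 2 else 2  [with Stress=4]  = -3

-3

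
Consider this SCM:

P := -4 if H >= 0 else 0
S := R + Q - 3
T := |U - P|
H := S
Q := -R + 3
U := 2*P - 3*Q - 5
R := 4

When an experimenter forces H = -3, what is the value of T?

2

The intervention breaks the incoming arrows to H: H := S no longer applies, and H = -3.
Q = -R + 3  [with R=4]  = -1
P = -4 if H >= 0 else 0  [with H=-3]  = 0
U = 2*P - 3*Q - 5  [with P=0, Q=-1]  = -2
T = |U - P|  [with U=-2, P=0]  = 2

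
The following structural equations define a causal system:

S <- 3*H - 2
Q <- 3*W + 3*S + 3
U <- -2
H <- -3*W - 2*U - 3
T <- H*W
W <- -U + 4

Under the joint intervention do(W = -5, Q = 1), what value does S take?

The joint intervention fixes W = -5, Q = 1, removing each variable's own equation.
H = -3*W - 2*U - 3  [with W=-5, U=-2]  = 16
S = 3*H - 2  [with H=16]  = 46

46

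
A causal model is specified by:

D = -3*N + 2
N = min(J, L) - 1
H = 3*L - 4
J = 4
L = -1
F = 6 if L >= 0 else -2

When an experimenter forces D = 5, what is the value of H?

The intervention breaks the incoming arrows to D: D = -3*N + 2 no longer applies, and D = 5.
Since H is not a descendant of the intervened variable, it is unaffected.
H = 3*L - 4  [with L=-1]  = -7

-7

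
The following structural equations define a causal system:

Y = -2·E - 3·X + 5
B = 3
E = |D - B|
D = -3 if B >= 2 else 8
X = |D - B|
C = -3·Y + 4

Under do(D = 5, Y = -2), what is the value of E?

Under do(D = 5, Y = -2), each intervened variable's structural equation is replaced by its fixed value.
E = |D - B|  [with D=5, B=3]  = 2

2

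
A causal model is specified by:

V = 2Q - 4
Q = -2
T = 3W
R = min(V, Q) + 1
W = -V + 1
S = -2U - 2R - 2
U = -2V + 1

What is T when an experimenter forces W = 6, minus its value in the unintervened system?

Under do(W=6), the mechanism W = -V + 1 is discarded; W is fixed at 6.
T = 3W  [with W=6]  = 18
Without intervention: V = 2Q - 4  [with Q=-2]  = -8; W = -V + 1  [with V=-8]  = 9; T = 3W  [with W=9]  = 27.
Change = 18 − 27 = -9.

-9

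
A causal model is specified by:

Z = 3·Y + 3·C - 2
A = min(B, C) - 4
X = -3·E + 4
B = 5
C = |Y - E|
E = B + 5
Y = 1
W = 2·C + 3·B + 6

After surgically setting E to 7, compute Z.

19

do(E=7) replaces the equation E = B + 5 with the constant E = 7.
C = |Y - E|  [with Y=1, E=7]  = 6
Z = 3·Y + 3·C - 2  [with Y=1, C=6]  = 19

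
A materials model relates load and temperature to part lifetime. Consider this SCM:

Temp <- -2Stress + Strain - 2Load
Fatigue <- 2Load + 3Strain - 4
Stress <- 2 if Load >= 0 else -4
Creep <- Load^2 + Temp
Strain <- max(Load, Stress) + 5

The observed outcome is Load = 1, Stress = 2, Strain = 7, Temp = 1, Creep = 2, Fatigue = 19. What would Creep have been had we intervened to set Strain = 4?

do(Strain=4) replaces the equation Strain <- max(Load, Stress) + 5 with the constant Strain = 4.
Stress = 2 if Load >= 0 else -4  [with Load=1]  = 2
Temp = -2Stress + Strain - 2Load  [with Stress=2, Strain=4, Load=1]  = -2
Creep = Load^2 + Temp  [with Load=1, Temp=-2]  = -1

-1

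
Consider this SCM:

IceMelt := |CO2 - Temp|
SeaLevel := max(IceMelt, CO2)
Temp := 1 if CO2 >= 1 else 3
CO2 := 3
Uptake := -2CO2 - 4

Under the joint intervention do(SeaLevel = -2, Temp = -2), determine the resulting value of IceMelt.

Setting SeaLevel = -2, Temp = -2 by intervention discards those variables' equations.
IceMelt = |CO2 - Temp|  [with CO2=3, Temp=-2]  = 5

5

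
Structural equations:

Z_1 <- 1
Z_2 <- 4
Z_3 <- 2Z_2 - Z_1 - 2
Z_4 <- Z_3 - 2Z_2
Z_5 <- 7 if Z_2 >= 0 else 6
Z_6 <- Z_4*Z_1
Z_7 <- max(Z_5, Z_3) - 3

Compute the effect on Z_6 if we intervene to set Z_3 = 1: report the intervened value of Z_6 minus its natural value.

-4

The intervention breaks the incoming arrows to Z_3: Z_3 <- 2Z_2 - Z_1 - 2 no longer applies, and Z_3 = 1.
Z_4 = Z_3 - 2Z_2  [with Z_3=1, Z_2=4]  = -7
Z_6 = Z_4*Z_1  [with Z_4=-7, Z_1=1]  = -7
Without intervention: Z_3 = 2Z_2 - Z_1 - 2  [with Z_2=4, Z_1=1]  = 5; Z_4 = Z_3 - 2Z_2  [with Z_3=5, Z_2=4]  = -3; Z_6 = Z_4*Z_1  [with Z_4=-3, Z_1=1]  = -3.
Change = -7 − (-3) = -4.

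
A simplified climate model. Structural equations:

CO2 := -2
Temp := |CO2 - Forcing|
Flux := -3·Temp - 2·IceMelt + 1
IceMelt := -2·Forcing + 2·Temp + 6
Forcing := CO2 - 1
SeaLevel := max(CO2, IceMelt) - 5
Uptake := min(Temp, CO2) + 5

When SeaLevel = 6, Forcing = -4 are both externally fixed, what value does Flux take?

The joint intervention fixes SeaLevel = 6, Forcing = -4, removing each variable's own equation.
Temp = |CO2 - Forcing|  [with CO2=-2, Forcing=-4]  = 2
IceMelt = -2·Forcing + 2·Temp + 6  [with Forcing=-4, Temp=2]  = 18
Flux = -3·Temp - 2·IceMelt + 1  [with Temp=2, IceMelt=18]  = -41

-41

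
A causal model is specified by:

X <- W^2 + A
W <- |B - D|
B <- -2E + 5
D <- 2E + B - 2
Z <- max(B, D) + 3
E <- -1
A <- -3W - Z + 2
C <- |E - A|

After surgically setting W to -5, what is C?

8

do(W=-5) replaces the equation W <- |B - D| with the constant W = -5.
B = -2E + 5  [with E=-1]  = 7
D = 2E + B - 2  [with E=-1, B=7]  = 3
Z = max(B, D) + 3  [with B=7, D=3]  = 10
A = -3W - Z + 2  [with W=-5, Z=10]  = 7
C = |E - A|  [with E=-1, A=7]  = 8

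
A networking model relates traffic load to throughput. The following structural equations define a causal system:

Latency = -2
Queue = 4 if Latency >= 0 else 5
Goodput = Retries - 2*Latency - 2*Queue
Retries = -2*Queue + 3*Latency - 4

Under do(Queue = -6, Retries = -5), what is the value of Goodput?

Setting Queue = -6, Retries = -5 by intervention discards those variables' equations.
Goodput = Retries - 2*Latency - 2*Queue  [with Retries=-5, Latency=-2, Queue=-6]  = 11

11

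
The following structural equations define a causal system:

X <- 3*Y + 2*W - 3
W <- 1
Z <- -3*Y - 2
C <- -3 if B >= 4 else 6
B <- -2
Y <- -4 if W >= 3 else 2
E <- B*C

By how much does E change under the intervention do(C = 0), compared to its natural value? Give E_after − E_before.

12

Intervening sets C = 0 and removes its equation (C <- -3 if B >= 4 else 6).
E = B*C  [with B=-2, C=0]  = 0
Without intervention: C = -3 if B >= 4 else 6  [with B=-2]  = 6; E = B*C  [with B=-2, C=6]  = -12.
Change = 0 − (-12) = 12.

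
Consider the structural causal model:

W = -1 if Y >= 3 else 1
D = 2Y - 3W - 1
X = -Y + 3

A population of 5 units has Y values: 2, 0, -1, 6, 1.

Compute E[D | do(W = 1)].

do(W=1) breaks W's dependence on Y. With W=1 fixed, D across the units is 0, -4, -6, 8, -2, mean -0.8.

-0.8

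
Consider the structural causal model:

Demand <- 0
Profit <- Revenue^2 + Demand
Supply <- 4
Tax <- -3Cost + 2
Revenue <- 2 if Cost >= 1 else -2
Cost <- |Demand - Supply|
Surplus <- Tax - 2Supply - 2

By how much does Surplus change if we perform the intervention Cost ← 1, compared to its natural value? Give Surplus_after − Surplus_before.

The intervention breaks the incoming arrows to Cost: Cost <- |Demand - Supply| no longer applies, and Cost = 1.
Tax = -3Cost + 2  [with Cost=1]  = -1
Surplus = Tax - 2Supply - 2  [with Tax=-1, Supply=4]  = -11
Without intervention: Cost = |Demand - Supply|  [with Demand=0, Supply=4]  = 4; Tax = -3Cost + 2  [with Cost=4]  = -10; Surplus = Tax - 2Supply - 2  [with Tax=-10, Supply=4]  = -20.
Change = -11 − (-20) = 9.

9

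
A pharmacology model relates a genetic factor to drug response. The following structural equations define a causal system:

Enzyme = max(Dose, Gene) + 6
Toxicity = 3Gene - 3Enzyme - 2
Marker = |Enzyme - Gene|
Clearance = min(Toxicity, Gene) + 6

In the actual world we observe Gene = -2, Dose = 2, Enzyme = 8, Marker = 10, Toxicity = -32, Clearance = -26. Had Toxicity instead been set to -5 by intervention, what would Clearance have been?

1

The intervention breaks the incoming arrows to Toxicity: Toxicity = 3Gene - 3Enzyme - 2 no longer applies, and Toxicity = -5.
Clearance = min(Toxicity, Gene) + 6  [with Toxicity=-5, Gene=-2]  = 1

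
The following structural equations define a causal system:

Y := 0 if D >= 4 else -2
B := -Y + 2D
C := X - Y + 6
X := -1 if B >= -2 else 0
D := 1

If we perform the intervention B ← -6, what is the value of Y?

Under do(B=-6), the mechanism B := -Y + 2D is discarded; B is fixed at -6.
Since Y is not a descendant of the intervened variable, it is unaffected.
Y = 0 if D >= 4 else -2  [with D=1]  = -2

-2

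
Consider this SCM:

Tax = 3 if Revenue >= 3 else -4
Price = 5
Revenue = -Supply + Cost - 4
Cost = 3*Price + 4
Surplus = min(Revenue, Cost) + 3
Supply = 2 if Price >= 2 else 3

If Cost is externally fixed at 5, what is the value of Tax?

-4

do(Cost=5) replaces the equation Cost = 3*Price + 4 with the constant Cost = 5.
Supply = 2 if Price >= 2 else 3  [with Price=5]  = 2
Revenue = -Supply + Cost - 4  [with Supply=2, Cost=5]  = -1
Tax = 3 if Revenue >= 3 else -4  [with Revenue=-1]  = -4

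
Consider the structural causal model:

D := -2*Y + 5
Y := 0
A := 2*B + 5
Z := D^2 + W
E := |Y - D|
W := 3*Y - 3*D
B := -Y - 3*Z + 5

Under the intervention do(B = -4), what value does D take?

do(B=-4) replaces the equation B := -Y - 3*Z + 5 with the constant B = -4.
D is not downstream of the intervention, so its value is determined by the original equations.
D = -2*Y + 5  [with Y=0]  = 5

5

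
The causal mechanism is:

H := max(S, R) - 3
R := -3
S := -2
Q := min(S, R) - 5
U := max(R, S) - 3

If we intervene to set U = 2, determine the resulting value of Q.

Under do(U=2), the mechanism U := max(R, S) - 3 is discarded; U is fixed at 2.
Since Q is not a descendant of the intervened variable, it is unaffected.
Q = min(S, R) - 5  [with S=-2, R=-3]  = -8

-8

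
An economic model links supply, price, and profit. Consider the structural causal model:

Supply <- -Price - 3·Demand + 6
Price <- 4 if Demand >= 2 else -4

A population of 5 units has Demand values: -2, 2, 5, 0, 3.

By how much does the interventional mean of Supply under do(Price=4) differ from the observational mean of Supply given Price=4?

5.2

Under do(Price=4), Price's equation is replaced by Price=4 for every unit. Per-unit Supply: 8, -4, -13, 2, -7. Mean = -2.8.
Conditioning on Price=4 selects the 3 unit(s) with Demand ∈ {2, 5, 3}. Their Supply values: -4, -13, -7. Mean = -8.
Difference = -2.8 − (-8) = 5.2.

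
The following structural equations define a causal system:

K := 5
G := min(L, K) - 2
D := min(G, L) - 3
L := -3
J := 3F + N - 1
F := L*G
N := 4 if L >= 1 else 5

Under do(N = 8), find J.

52

The intervention breaks the incoming arrows to N: N := 4 if L >= 1 else 5 no longer applies, and N = 8.
G = min(L, K) - 2  [with L=-3, K=5]  = -5
F = L*G  [with L=-3, G=-5]  = 15
J = 3F + N - 1  [with F=15, N=8]  = 52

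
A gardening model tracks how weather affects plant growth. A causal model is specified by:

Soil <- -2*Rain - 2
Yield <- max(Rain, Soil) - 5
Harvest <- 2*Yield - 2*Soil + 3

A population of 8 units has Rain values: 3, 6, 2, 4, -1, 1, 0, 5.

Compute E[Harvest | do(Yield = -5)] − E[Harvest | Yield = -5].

12

do(Yield=-5) breaks Yield's dependence on Rain. With Yield=-5 fixed, Harvest across the units is 9, 21, 5, 13, -7, 1, -3, 17, mean 7.
E[Harvest|Yield=-5] averages over only the 2 units with Yield=-5 (Rain = -1, 0): Harvest = -7, -3, mean -5.
Difference = 7 − (-5) = 12.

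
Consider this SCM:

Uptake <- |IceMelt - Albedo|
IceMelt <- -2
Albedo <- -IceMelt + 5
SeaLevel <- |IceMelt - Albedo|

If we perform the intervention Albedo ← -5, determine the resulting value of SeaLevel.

The intervention breaks the incoming arrows to Albedo: Albedo <- -IceMelt + 5 no longer applies, and Albedo = -5.
SeaLevel = |IceMelt - Albedo|  [with IceMelt=-2, Albedo=-5]  = 3

3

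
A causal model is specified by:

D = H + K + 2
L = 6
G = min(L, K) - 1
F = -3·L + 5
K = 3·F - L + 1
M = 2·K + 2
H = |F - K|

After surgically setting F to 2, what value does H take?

1

Under do(F=2), the mechanism F = -3·L + 5 is discarded; F is fixed at 2.
K = 3·F - L + 1  [with F=2, L=6]  = 1
H = |F - K|  [with F=2, K=1]  = 1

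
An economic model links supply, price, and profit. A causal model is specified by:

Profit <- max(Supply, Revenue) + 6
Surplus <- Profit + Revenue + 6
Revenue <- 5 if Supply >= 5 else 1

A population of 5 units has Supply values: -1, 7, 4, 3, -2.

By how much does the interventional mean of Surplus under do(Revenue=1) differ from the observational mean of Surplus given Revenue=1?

0.95

do(Revenue=1) breaks Revenue's dependence on Supply. With Revenue=1 fixed, Surplus across the units is 14, 20, 17, 16, 14, mean 16.2.
Observing Revenue=1 restricts to units where Revenue's equation naturally yields 1: Supply ∈ {-1, 4, 3, -2}. In that subpopulation Surplus = 14, 17, 16, 14, mean 15.25.
Difference = 16.2 − 15.25 = 0.95.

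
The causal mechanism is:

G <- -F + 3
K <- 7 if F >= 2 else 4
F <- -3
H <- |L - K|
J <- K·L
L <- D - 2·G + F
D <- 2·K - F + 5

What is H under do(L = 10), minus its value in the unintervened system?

Under do(L=10), the mechanism L <- D - 2·G + F is discarded; L is fixed at 10.
K = 7 if F >= 2 else 4  [with F=-3]  = 4
H = |L - K|  [with L=10, K=4]  = 6
Without intervention: K = 7 if F >= 2 else 4  [with F=-3]  = 4; G = -F + 3  [with F=-3]  = 6; D = 2·K - F + 5  [with K=4, F=-3]  = 16; L = D - 2·G + F  [with D=16, G=6, F=-3]  = 1; H = |L - K|  [with L=1, K=4]  = 3.
Change = 6 − 3 = 3.

3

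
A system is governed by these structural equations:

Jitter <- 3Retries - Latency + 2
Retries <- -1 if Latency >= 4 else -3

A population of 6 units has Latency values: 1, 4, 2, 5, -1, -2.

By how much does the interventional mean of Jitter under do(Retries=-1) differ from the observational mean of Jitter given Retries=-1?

The intervention sets Retries=-1 in all 6 units regardless of Latency. Recomputing Jitter per unit gives -2, -5, -3, -6, 0, 1; average -2.5.
Observing Retries=-1 restricts to units where Retries's equation naturally yields -1: Latency ∈ {4, 5}. In that subpopulation Jitter = -5, -6, mean -5.5.
Difference = -2.5 − (-5.5) = 3.

3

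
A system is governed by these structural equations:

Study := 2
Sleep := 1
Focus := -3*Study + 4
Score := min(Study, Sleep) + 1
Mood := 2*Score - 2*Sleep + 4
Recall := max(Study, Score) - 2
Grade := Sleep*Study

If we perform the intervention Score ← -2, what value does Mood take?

-2

Intervening sets Score = -2 and removes its equation (Score := min(Study, Sleep) + 1).
Mood = 2*Score - 2*Sleep + 4  [with Score=-2, Sleep=1]  = -2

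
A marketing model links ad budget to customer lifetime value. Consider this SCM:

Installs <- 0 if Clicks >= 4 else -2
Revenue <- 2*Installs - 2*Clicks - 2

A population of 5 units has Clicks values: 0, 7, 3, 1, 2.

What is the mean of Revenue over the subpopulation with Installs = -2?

-9

E[Revenue|Installs=-2] averages over only the 4 units with Installs=-2 (Clicks = 0, 3, 1, 2): Revenue = -6, -12, -8, -10, mean -9.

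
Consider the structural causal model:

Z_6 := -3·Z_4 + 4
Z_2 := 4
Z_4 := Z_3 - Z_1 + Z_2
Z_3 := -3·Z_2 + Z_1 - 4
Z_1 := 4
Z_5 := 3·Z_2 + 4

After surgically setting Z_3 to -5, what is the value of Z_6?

The intervention breaks the incoming arrows to Z_3: Z_3 := -3·Z_2 + Z_1 - 4 no longer applies, and Z_3 = -5.
Z_4 = Z_3 - Z_1 + Z_2  [with Z_3=-5, Z_1=4, Z_2=4]  = -5
Z_6 = -3·Z_4 + 4  [with Z_4=-5]  = 19

19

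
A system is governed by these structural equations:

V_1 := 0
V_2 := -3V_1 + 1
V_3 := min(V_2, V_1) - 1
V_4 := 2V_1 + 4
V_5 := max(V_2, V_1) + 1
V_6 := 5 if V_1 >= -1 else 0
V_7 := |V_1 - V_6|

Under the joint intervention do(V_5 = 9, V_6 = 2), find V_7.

2

Under do(V_5 = 9, V_6 = 2), each intervened variable's structural equation is replaced by its fixed value.
V_7 = |V_1 - V_6|  [with V_1=0, V_6=2]  = 2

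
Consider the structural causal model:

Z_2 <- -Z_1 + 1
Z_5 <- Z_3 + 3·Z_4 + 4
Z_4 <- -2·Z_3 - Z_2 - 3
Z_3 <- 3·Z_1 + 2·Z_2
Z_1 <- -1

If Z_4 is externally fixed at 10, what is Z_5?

35

Intervening sets Z_4 = 10 and removes its equation (Z_4 <- -2·Z_3 - Z_2 - 3).
Z_2 = -Z_1 + 1  [with Z_1=-1]  = 2
Z_3 = 3·Z_1 + 2·Z_2  [with Z_1=-1, Z_2=2]  = 1
Z_5 = Z_3 + 3·Z_4 + 4  [with Z_3=1, Z_4=10]  = 35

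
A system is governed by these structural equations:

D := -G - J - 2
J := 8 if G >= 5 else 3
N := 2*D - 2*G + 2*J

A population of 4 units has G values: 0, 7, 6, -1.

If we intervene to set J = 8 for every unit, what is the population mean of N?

-16

The intervention sets J=8 in all 4 units regardless of G. Recomputing N per unit gives -4, -32, -28, 0; average -16.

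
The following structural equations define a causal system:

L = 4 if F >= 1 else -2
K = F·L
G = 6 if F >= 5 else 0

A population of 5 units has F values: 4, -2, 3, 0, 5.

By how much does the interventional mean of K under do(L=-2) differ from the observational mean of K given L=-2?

-6

Every unit gets L=-2 under the intervention. K values become -8, 4, -6, 0, -10; E[K|do(L=-2)] = -4.
E[K|L=-2] averages over only the 2 units with L=-2 (F = -2, 0): K = 4, 0, mean 2.
Difference = -4 − 2 = -6.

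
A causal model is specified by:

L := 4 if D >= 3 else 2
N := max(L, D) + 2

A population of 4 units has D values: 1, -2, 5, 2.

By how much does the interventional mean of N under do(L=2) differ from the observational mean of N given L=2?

Under do(L=2), L's equation is replaced by L=2 for every unit. Per-unit N: 4, 4, 7, 4. Mean = 4.75.
Observing L=2 restricts to units where L's equation naturally yields 2: D ∈ {1, -2, 2}. In that subpopulation N = 4, 4, 4, mean 4.
Difference = 4.75 − 4 = 0.75.

0.75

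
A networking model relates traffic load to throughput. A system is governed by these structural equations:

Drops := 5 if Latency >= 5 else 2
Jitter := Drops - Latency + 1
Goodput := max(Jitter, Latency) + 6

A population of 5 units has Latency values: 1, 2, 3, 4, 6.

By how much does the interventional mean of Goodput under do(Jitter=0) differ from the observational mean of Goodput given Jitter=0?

-1.3

Every unit gets Jitter=0 under the intervention. Goodput values become 7, 8, 9, 10, 12; E[Goodput|do(Jitter=0)] = 9.2.
Conditioning on Jitter=0 selects the 2 unit(s) with Latency ∈ {3, 6}. Their Goodput values: 9, 12. Mean = 10.5.
Difference = 9.2 − 10.5 = -1.3.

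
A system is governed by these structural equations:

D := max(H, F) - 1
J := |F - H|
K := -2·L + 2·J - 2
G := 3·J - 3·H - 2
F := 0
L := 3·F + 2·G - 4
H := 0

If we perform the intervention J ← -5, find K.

The intervention breaks the incoming arrows to J: J := |F - H| no longer applies, and J = -5.
G = 3·J - 3·H - 2  [with J=-5, H=0]  = -17
L = 3·F + 2·G - 4  [with F=0, G=-17]  = -38
K = -2·L + 2·J - 2  [with L=-38, J=-5]  = 64

64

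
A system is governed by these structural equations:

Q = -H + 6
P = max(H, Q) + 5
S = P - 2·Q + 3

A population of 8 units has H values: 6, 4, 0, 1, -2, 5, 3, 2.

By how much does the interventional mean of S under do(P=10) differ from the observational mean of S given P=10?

-1.25

The intervention sets P=10 in all 8 units regardless of H. Recomputing S per unit gives 13, 9, 1, 3, -3, 11, 7, 5; average 5.75.
E[S|P=10] averages over only the 2 units with P=10 (H = 1, 5): S = 3, 11, mean 7.
Difference = 5.75 − 7 = -1.25.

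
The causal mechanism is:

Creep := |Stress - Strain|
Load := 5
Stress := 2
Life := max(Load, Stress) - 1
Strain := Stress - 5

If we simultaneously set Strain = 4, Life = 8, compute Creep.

The joint intervention fixes Strain = 4, Life = 8, removing each variable's own equation.
Creep = |Stress - Strain|  [with Stress=2, Strain=4]  = 2

2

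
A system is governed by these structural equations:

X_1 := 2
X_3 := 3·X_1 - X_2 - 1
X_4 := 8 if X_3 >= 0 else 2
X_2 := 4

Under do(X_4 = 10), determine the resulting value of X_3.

Under do(X_4=10), the mechanism X_4 := 8 if X_3 >= 0 else 2 is discarded; X_4 is fixed at 10.
Since X_3 is not a descendant of the intervened variable, it is unaffected.
X_3 = 3·X_1 - X_2 - 1  [with X_1=2, X_2=4]  = 1

1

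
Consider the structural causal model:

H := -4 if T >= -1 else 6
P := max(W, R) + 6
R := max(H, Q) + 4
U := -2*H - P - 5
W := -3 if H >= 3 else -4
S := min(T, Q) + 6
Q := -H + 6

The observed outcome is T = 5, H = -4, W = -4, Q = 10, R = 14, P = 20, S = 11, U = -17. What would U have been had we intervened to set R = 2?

-5

do(R=2) replaces the equation R := max(H, Q) + 4 with the constant R = 2.
H = -4 if T >= -1 else 6  [with T=5]  = -4
W = -3 if H >= 3 else -4  [with H=-4]  = -4
P = max(W, R) + 6  [with W=-4, R=2]  = 8
U = -2*H - P - 5  [with H=-4, P=8]  = -5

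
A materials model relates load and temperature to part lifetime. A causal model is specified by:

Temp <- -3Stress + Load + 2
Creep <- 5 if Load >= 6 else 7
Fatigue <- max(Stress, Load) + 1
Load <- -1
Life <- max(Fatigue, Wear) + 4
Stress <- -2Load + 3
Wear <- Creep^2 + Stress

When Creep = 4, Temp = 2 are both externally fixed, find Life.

The joint intervention fixes Creep = 4, Temp = 2, removing each variable's own equation.
Stress = -2Load + 3  [with Load=-1]  = 5
Wear = Creep^2 + Stress  [with Creep=4, Stress=5]  = 21
Fatigue = max(Stress, Load) + 1  [with Stress=5, Load=-1]  = 6
Life = max(Fatigue, Wear) + 4  [with Fatigue=6, Wear=21]  = 25

25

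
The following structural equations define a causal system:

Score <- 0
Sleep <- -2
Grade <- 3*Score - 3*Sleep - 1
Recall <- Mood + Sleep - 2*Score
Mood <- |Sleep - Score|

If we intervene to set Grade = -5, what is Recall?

The intervention breaks the incoming arrows to Grade: Grade <- 3*Score - 3*Sleep - 1 no longer applies, and Grade = -5.
Since Recall is not a descendant of the intervened variable, it is unaffected.
Mood = |Sleep - Score|  [with Sleep=-2, Score=0]  = 2
Recall = Mood + Sleep - 2*Score  [with Mood=2, Sleep=-2, Score=0]  = 0

0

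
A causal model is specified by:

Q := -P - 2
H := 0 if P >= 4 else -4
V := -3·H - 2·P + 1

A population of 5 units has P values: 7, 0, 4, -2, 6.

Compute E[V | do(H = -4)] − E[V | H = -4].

-8

Under do(H=-4), H's equation is replaced by H=-4 for every unit. Per-unit V: -1, 13, 5, 17, 1. Mean = 7.
Observing H=-4 restricts to units where H's equation naturally yields -4: P ∈ {0, -2}. In that subpopulation V = 13, 17, mean 15.
Difference = 7 − 15 = -8.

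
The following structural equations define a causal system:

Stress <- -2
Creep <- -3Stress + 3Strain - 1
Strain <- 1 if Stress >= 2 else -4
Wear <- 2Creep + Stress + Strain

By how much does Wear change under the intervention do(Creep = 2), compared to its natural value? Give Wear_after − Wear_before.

18

The intervention breaks the incoming arrows to Creep: Creep <- -3Stress + 3Strain - 1 no longer applies, and Creep = 2.
Strain = 1 if Stress >= 2 else -4  [with Stress=-2]  = -4
Wear = 2Creep + Stress + Strain  [with Creep=2, Stress=-2, Strain=-4]  = -2
Without intervention: Strain = 1 if Stress >= 2 else -4  [with Stress=-2]  = -4; Creep = -3Stress + 3Strain - 1  [with Stress=-2, Strain=-4]  = -7; Wear = 2Creep + Stress + Strain  [with Creep=-7, Stress=-2, Strain=-4]  = -20.
Change = -2 − (-20) = 18.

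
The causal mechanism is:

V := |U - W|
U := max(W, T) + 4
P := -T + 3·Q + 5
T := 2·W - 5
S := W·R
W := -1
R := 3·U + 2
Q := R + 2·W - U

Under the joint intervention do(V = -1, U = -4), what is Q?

-8

The joint intervention fixes V = -1, U = -4, removing each variable's own equation.
R = 3·U + 2  [with U=-4]  = -10
Q = R + 2·W - U  [with R=-10, W=-1, U=-4]  = -8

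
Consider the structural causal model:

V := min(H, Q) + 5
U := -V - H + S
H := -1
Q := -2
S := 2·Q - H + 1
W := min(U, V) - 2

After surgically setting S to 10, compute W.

Under do(S=10), the mechanism S := 2·Q - H + 1 is discarded; S is fixed at 10.
V = min(H, Q) + 5  [with H=-1, Q=-2]  = 3
U = -V - H + S  [with V=3, H=-1, S=10]  = 8
W = min(U, V) - 2  [with U=8, V=3]  = 1

1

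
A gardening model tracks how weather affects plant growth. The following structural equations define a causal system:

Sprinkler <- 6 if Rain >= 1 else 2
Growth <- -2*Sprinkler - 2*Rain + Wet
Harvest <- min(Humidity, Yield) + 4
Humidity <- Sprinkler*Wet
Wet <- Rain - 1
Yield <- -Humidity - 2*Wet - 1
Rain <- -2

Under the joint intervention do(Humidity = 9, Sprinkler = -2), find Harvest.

0

Setting Humidity = 9, Sprinkler = -2 by intervention discards those variables' equations.
Wet = Rain - 1  [with Rain=-2]  = -3
Yield = -Humidity - 2*Wet - 1  [with Humidity=9, Wet=-3]  = -4
Harvest = min(Humidity, Yield) + 4  [with Humidity=9, Yield=-4]  = 0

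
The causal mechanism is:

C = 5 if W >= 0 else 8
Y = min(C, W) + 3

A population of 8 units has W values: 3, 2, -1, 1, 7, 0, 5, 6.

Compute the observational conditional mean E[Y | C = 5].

E[Y|C=5] averages over only the 7 units with C=5 (W = 3, 2, 1, 7, 0, 5, 6): Y = 6, 5, 4, 8, 3, 8, 8, mean 6.

6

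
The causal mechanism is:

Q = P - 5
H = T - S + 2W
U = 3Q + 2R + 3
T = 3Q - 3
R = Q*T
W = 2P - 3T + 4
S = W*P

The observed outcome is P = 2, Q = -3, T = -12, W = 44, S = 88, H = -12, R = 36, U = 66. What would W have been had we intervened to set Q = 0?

17

Under do(Q=0), the mechanism Q = P - 5 is discarded; Q is fixed at 0.
T = 3Q - 3  [with Q=0]  = -3
W = 2P - 3T + 4  [with P=2, T=-3]  = 17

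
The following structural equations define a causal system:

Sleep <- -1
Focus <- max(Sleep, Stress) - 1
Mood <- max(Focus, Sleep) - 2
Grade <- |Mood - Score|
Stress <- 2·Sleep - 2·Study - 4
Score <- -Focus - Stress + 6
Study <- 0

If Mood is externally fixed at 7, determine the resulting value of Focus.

do(Mood=7) replaces the equation Mood <- max(Focus, Sleep) - 2 with the constant Mood = 7.
No directed path runs from Mood to Focus, so Focus keeps its natural value.
Stress = 2·Sleep - 2·Study - 4  [with Sleep=-1, Study=0]  = -6
Focus = max(Sleep, Stress) - 1  [with Sleep=-1, Stress=-6]  = -2

-2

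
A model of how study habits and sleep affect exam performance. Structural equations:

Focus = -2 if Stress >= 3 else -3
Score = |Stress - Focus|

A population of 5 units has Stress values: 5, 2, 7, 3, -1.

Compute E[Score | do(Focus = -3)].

The intervention sets Focus=-3 in all 5 units regardless of Stress. Recomputing Score per unit gives 8, 5, 10, 6, 2; average 6.2.

6.2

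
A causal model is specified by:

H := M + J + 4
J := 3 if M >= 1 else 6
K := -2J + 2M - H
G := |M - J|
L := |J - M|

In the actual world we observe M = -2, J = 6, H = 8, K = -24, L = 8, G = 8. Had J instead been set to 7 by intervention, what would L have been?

9

do(J=7) replaces the equation J := 3 if M >= 1 else 6 with the constant J = 7.
L = |J - M|  [with J=7, M=-2]  = 9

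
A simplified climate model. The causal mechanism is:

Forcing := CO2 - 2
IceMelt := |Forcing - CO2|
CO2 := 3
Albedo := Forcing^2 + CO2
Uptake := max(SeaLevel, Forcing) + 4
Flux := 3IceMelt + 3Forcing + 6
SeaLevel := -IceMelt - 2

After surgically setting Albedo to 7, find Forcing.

The intervention breaks the incoming arrows to Albedo: Albedo := Forcing^2 + CO2 no longer applies, and Albedo = 7.
Since Forcing is not a descendant of the intervened variable, it is unaffected.
Forcing = CO2 - 2  [with CO2=3]  = 1

1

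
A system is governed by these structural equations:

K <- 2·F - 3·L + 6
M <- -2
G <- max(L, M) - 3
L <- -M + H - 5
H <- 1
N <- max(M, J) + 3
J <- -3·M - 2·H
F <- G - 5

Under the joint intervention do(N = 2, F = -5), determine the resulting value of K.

2

Under do(N = 2, F = -5), each intervened variable's structural equation is replaced by its fixed value.
L = -M + H - 5  [with M=-2, H=1]  = -2
K = 2·F - 3·L + 6  [with F=-5, L=-2]  = 2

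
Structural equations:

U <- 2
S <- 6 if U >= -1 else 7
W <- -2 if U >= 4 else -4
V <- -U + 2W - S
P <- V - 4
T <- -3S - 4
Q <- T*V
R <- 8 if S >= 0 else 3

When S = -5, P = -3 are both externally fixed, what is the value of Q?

-55

The joint intervention fixes S = -5, P = -3, removing each variable's own equation.
W = -2 if U >= 4 else -4  [with U=2]  = -4
V = -U + 2W - S  [with U=2, W=-4, S=-5]  = -5
T = -3S - 4  [with S=-5]  = 11
Q = T*V  [with T=11, V=-5]  = -55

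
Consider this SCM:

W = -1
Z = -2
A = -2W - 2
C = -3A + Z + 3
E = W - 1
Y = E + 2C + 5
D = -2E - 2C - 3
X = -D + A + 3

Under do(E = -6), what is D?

Under do(E=-6), the mechanism E = W - 1 is discarded; E is fixed at -6.
A = -2W - 2  [with W=-1]  = 0
C = -3A + Z + 3  [with A=0, Z=-2]  = 1
D = -2E - 2C - 3  [with E=-6, C=1]  = 7

7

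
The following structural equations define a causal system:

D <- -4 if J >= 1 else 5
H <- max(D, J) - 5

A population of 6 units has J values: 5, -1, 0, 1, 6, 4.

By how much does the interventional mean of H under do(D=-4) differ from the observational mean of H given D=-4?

-1.5

The intervention sets D=-4 in all 6 units regardless of J. Recomputing H per unit gives 0, -6, -5, -4, 1, -1; average -2.5.
Conditioning on D=-4 selects the 4 unit(s) with J ∈ {5, 1, 6, 4}. Their H values: 0, -4, 1, -1. Mean = -1.
Difference = -2.5 − (-1) = -1.5.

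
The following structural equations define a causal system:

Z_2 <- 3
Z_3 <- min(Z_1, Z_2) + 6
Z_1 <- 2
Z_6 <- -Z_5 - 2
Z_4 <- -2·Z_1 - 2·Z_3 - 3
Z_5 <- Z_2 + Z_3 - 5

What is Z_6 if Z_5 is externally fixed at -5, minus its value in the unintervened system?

The intervention breaks the incoming arrows to Z_5: Z_5 <- Z_2 + Z_3 - 5 no longer applies, and Z_5 = -5.
Z_6 = -Z_5 - 2  [with Z_5=-5]  = 3
Without intervention: Z_3 = min(Z_1, Z_2) + 6  [with Z_1=2, Z_2=3]  = 8; Z_5 = Z_2 + Z_3 - 5  [with Z_2=3, Z_3=8]  = 6; Z_6 = -Z_5 - 2  [with Z_5=6]  = -8.
Change = 3 − (-8) = 11.

11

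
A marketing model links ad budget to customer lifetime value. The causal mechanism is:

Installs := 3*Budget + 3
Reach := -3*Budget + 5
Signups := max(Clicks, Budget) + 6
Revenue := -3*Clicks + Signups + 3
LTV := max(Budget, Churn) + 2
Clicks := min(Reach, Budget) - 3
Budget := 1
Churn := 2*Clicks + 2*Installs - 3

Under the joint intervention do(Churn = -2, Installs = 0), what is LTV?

3

Under do(Churn = -2, Installs = 0), each intervened variable's structural equation is replaced by its fixed value.
LTV = max(Budget, Churn) + 2  [with Budget=1, Churn=-2]  = 3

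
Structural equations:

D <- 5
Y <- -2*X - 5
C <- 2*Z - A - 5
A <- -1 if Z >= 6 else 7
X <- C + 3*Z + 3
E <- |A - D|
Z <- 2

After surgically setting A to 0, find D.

Under do(A=0), the mechanism A <- -1 if Z >= 6 else 7 is discarded; A is fixed at 0.
D is not downstream of the intervention, so its value is determined by the original equations.

5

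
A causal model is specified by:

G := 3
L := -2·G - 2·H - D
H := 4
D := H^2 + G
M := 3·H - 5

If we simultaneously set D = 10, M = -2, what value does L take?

-24

Setting D = 10, M = -2 by intervention discards those variables' equations.
L = -2·G - 2·H - D  [with G=3, H=4, D=10]  = -24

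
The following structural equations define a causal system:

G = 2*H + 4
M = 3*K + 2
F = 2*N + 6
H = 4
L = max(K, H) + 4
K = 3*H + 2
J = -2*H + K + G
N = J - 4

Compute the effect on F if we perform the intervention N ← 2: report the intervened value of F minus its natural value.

-24

Under do(N=2), the mechanism N = J - 4 is discarded; N is fixed at 2.
F = 2*N + 6  [with N=2]  = 10
Without intervention: K = 3*H + 2  [with H=4]  = 14; G = 2*H + 4  [with H=4]  = 12; J = -2*H + K + G  [with H=4, K=14, G=12]  = 18; N = J - 4  [with J=18]  = 14; F = 2*N + 6  [with N=14]  = 34.
Change = 10 − 34 = -24.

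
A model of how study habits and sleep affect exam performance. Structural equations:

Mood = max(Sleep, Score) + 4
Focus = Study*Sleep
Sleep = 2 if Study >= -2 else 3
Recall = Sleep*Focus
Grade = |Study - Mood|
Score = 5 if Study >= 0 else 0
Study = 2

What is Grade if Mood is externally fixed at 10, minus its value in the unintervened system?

Under do(Mood=10), the mechanism Mood = max(Sleep, Score) + 4 is discarded; Mood is fixed at 10.
Grade = |Study - Mood|  [with Study=2, Mood=10]  = 8
Without intervention: Sleep = 2 if Study >= -2 else 3  [with Study=2]  = 2; Score = 5 if Study >= 0 else 0  [with Study=2]  = 5; Mood = max(Sleep, Score) + 4  [with Sleep=2, Score=5]  = 9; Grade = |Study - Mood|  [with Study=2, Mood=9]  = 7.
Change = 8 − 7 = 1.

1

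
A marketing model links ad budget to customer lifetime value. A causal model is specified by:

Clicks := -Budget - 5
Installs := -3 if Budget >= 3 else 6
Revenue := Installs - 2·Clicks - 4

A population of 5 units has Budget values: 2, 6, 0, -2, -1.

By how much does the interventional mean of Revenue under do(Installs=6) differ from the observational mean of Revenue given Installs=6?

2.5

do(Installs=6) breaks Installs's dependence on Budget. With Installs=6 fixed, Revenue across the units is 16, 24, 12, 8, 10, mean 14.
Conditioning on Installs=6 selects the 4 unit(s) with Budget ∈ {2, 0, -2, -1}. Their Revenue values: 16, 12, 8, 10. Mean = 11.5.
Difference = 14 − 11.5 = 2.5.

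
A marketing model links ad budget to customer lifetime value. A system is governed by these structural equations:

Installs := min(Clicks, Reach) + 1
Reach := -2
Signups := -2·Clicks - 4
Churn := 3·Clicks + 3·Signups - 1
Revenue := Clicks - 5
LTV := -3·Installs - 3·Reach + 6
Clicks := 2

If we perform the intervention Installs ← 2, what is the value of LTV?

6

The intervention breaks the incoming arrows to Installs: Installs := min(Clicks, Reach) + 1 no longer applies, and Installs = 2.
LTV = -3·Installs - 3·Reach + 6  [with Installs=2, Reach=-2]  = 6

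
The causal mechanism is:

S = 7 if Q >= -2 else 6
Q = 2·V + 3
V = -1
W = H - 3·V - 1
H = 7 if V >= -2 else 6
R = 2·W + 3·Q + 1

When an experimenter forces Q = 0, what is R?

19

The intervention breaks the incoming arrows to Q: Q = 2·V + 3 no longer applies, and Q = 0.
H = 7 if V >= -2 else 6  [with V=-1]  = 7
W = H - 3·V - 1  [with H=7, V=-1]  = 9
R = 2·W + 3·Q + 1  [with W=9, Q=0]  = 19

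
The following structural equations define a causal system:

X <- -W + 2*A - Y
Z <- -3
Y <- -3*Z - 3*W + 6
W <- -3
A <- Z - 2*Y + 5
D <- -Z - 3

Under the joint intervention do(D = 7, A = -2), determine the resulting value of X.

-25

The joint intervention fixes D = 7, A = -2, removing each variable's own equation.
Y = -3*Z - 3*W + 6  [with Z=-3, W=-3]  = 24
X = -W + 2*A - Y  [with W=-3, A=-2, Y=24]  = -25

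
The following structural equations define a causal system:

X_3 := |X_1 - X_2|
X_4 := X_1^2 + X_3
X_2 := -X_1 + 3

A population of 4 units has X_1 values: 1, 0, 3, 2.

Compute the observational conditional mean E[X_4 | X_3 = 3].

7.5

E[X_4|X_3=3] averages over only the 2 units with X_3=3 (X_1 = 0, 3): X_4 = 3, 12, mean 7.5.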